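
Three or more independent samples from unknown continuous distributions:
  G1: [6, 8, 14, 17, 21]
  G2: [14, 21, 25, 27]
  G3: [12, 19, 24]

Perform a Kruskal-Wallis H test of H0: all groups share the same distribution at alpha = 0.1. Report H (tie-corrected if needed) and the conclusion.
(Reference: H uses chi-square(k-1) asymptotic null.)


Step 1: Combine all N = 12 observations and assign midranks.
sorted (value, group, rank): (6,G1,1), (8,G1,2), (12,G3,3), (14,G1,4.5), (14,G2,4.5), (17,G1,6), (19,G3,7), (21,G1,8.5), (21,G2,8.5), (24,G3,10), (25,G2,11), (27,G2,12)
Step 2: Sum ranks within each group.
R_1 = 22 (n_1 = 5)
R_2 = 36 (n_2 = 4)
R_3 = 20 (n_3 = 3)
Step 3: H = 12/(N(N+1)) * sum(R_i^2/n_i) - 3(N+1)
     = 12/(12*13) * (22^2/5 + 36^2/4 + 20^2/3) - 3*13
     = 0.076923 * 554.133 - 39
     = 3.625641.
Step 4: Ties present; correction factor C = 1 - 12/(12^3 - 12) = 0.993007. Corrected H = 3.625641 / 0.993007 = 3.651174.
Step 5: Under H0, H ~ chi^2(2); p-value = 0.161123.
Step 6: alpha = 0.1. fail to reject H0.

H = 3.6512, df = 2, p = 0.161123, fail to reject H0.


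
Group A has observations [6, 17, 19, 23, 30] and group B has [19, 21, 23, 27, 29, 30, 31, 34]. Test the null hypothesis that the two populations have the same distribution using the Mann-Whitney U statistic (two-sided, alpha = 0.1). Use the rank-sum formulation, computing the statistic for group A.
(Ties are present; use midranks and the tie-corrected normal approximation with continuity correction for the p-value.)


Step 1: Combine and sort all 13 observations; assign midranks.
sorted (value, group): (6,X), (17,X), (19,X), (19,Y), (21,Y), (23,X), (23,Y), (27,Y), (29,Y), (30,X), (30,Y), (31,Y), (34,Y)
ranks: 6->1, 17->2, 19->3.5, 19->3.5, 21->5, 23->6.5, 23->6.5, 27->8, 29->9, 30->10.5, 30->10.5, 31->12, 34->13
Step 2: Rank sum for X: R1 = 1 + 2 + 3.5 + 6.5 + 10.5 = 23.5.
Step 3: U_X = R1 - n1(n1+1)/2 = 23.5 - 5*6/2 = 23.5 - 15 = 8.5.
       U_Y = n1*n2 - U_X = 40 - 8.5 = 31.5.
Step 4: Ties are present, so use the tie-corrected normal approximation (with continuity correction) for the p-value.
Step 5: p-value = 0.105897; compare to alpha = 0.1. fail to reject H0.

U_X = 8.5, p = 0.105897, fail to reject H0 at alpha = 0.1.


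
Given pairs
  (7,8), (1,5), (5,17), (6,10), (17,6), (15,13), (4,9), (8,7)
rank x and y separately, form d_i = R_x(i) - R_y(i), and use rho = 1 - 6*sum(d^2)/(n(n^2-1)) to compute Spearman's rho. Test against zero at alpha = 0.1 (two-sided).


Step 1: Rank x and y separately (midranks; no ties here).
rank(x): 7->5, 1->1, 5->3, 6->4, 17->8, 15->7, 4->2, 8->6
rank(y): 8->4, 5->1, 17->8, 10->6, 6->2, 13->7, 9->5, 7->3
Step 2: d_i = R_x(i) - R_y(i); compute d_i^2.
  (5-4)^2=1, (1-1)^2=0, (3-8)^2=25, (4-6)^2=4, (8-2)^2=36, (7-7)^2=0, (2-5)^2=9, (6-3)^2=9
sum(d^2) = 84.
Step 3: rho = 1 - 6*84 / (8*(8^2 - 1)) = 1 - 504/504 = 0.000000.
Step 4: Under H0, t = rho * sqrt((n-2)/(1-rho^2)) = 0.0000 ~ t(6).
Step 5: Two-sided p-value from the t-distribution with 6 df = 1.000000.
Step 6: alpha = 0.1. fail to reject H0.

rho = 0.0000, p = 1.000000, fail to reject H0 at alpha = 0.1.


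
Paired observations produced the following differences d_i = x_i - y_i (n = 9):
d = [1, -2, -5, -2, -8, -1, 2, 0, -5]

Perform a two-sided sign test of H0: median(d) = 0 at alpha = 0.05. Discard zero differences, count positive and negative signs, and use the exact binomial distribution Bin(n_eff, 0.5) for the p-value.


Step 1: Discard zero differences. Original n = 9; n_eff = number of nonzero differences = 8.
Nonzero differences (with sign): +1, -2, -5, -2, -8, -1, +2, -5
Step 2: Count signs: positive = 2, negative = 6.
Step 3: Under H0: P(positive) = 0.5, so the number of positives S ~ Bin(8, 0.5).
Step 4: Two-sided exact p-value = sum of Bin(8,0.5) probabilities at or below the observed probability = 0.289062.
Step 5: alpha = 0.05. fail to reject H0.

n_eff = 8, pos = 2, neg = 6, p = 0.289062, fail to reject H0.


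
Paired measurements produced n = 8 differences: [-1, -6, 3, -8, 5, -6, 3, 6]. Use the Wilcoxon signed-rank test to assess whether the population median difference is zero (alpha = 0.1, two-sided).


Step 1: Drop any zero differences (none here) and take |d_i|.
|d| = [1, 6, 3, 8, 5, 6, 3, 6]
Step 2: Midrank |d_i| (ties get averaged ranks).
ranks: |1|->1, |6|->6, |3|->2.5, |8|->8, |5|->4, |6|->6, |3|->2.5, |6|->6
Step 3: Attach original signs; sum ranks with positive sign and with negative sign.
W+ = 2.5 + 4 + 2.5 + 6 = 15
W- = 1 + 6 + 8 + 6 = 21
(Check: W+ + W- = 36 should equal n(n+1)/2 = 36.)
Step 4: Test statistic W = min(W+, W-) = 15.
Step 5: Ties in |d|, so use the tie-corrected normal approximation.
        E[W] = n(n+1)/4 = 8*9/4 = 18.
        Tie groups: |d|=3 (t=2), |d|=6 (t=3); sum(t^3 - t) = 30.
        Var[W] = n(n+1)(2n+1)/24 - sum(t^3-t)/48 = 1224/24 - 30/48 = 50.375.
        z = (W - E[W]) / sqrt(Var[W]) = (15 - 18) / 7.0975 = -0.4227.
        Two-sided p = 2*Phi(z) = 0.672527.
Step 6: alpha = 0.1. fail to reject H0.

W+ = 15, W- = 21, W = min = 15, p = 0.672527, fail to reject H0.


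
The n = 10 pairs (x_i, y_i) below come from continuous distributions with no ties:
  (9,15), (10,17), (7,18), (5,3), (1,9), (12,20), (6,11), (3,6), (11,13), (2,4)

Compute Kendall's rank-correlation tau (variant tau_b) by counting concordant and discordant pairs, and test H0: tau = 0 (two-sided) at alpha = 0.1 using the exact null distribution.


Step 1: Enumerate the 45 unordered pairs (i,j) with i<j and classify each by sign(x_j-x_i) * sign(y_j-y_i).
  (1,2):dx=+1,dy=+2->C; (1,3):dx=-2,dy=+3->D; (1,4):dx=-4,dy=-12->C; (1,5):dx=-8,dy=-6->C
  (1,6):dx=+3,dy=+5->C; (1,7):dx=-3,dy=-4->C; (1,8):dx=-6,dy=-9->C; (1,9):dx=+2,dy=-2->D
  (1,10):dx=-7,dy=-11->C; (2,3):dx=-3,dy=+1->D; (2,4):dx=-5,dy=-14->C; (2,5):dx=-9,dy=-8->C
  (2,6):dx=+2,dy=+3->C; (2,7):dx=-4,dy=-6->C; (2,8):dx=-7,dy=-11->C; (2,9):dx=+1,dy=-4->D
  (2,10):dx=-8,dy=-13->C; (3,4):dx=-2,dy=-15->C; (3,5):dx=-6,dy=-9->C; (3,6):dx=+5,dy=+2->C
  (3,7):dx=-1,dy=-7->C; (3,8):dx=-4,dy=-12->C; (3,9):dx=+4,dy=-5->D; (3,10):dx=-5,dy=-14->C
  (4,5):dx=-4,dy=+6->D; (4,6):dx=+7,dy=+17->C; (4,7):dx=+1,dy=+8->C; (4,8):dx=-2,dy=+3->D
  (4,9):dx=+6,dy=+10->C; (4,10):dx=-3,dy=+1->D; (5,6):dx=+11,dy=+11->C; (5,7):dx=+5,dy=+2->C
  (5,8):dx=+2,dy=-3->D; (5,9):dx=+10,dy=+4->C; (5,10):dx=+1,dy=-5->D; (6,7):dx=-6,dy=-9->C
  (6,8):dx=-9,dy=-14->C; (6,9):dx=-1,dy=-7->C; (6,10):dx=-10,dy=-16->C; (7,8):dx=-3,dy=-5->C
  (7,9):dx=+5,dy=+2->C; (7,10):dx=-4,dy=-7->C; (8,9):dx=+8,dy=+7->C; (8,10):dx=-1,dy=-2->C
  (9,10):dx=-9,dy=-9->C
Step 2: C = 35, D = 10, total pairs = 45.
Step 3: tau = (C - D)/(n(n-1)/2) = (35 - 10)/45 = 0.555556.
Step 4: Exact two-sided p-value (enumerate n! = 3628800 permutations of y under H0): p = 0.028609.
Step 5: alpha = 0.1. reject H0.

tau_b = 0.5556 (C=35, D=10), p = 0.028609, reject H0.


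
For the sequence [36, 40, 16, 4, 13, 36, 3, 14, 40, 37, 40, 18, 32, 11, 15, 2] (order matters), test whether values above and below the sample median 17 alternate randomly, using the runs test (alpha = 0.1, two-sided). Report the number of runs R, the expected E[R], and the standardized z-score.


Step 1: Compute median = 17; label A = above, B = below.
Labels in order: AABBBABBAAAAABBB  (n_A = 8, n_B = 8)
Step 2: Count runs R = 6.
Step 3: Under H0 (random ordering), E[R] = 2*n_A*n_B/(n_A+n_B) + 1 = 2*8*8/16 + 1 = 9.0000.
        Var[R] = 2*n_A*n_B*(2*n_A*n_B - n_A - n_B) / ((n_A+n_B)^2 * (n_A+n_B-1)) = 14336/3840 = 3.7333.
        SD[R] = 1.9322.
Step 4: Continuity-corrected z = (R + 0.5 - E[R]) / SD[R] = (6 + 0.5 - 9.0000) / 1.9322 = -1.2939.
Step 5: Two-sided p-value via normal approximation = 2*(1 - Phi(|z|)) = 0.195709.
Step 6: alpha = 0.1. fail to reject H0.

R = 6, z = -1.2939, p = 0.195709, fail to reject H0.


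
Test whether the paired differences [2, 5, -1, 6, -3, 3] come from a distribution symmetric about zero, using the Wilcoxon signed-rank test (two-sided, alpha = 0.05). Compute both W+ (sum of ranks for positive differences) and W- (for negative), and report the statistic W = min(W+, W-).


Step 1: Drop any zero differences (none here) and take |d_i|.
|d| = [2, 5, 1, 6, 3, 3]
Step 2: Midrank |d_i| (ties get averaged ranks).
ranks: |2|->2, |5|->5, |1|->1, |6|->6, |3|->3.5, |3|->3.5
Step 3: Attach original signs; sum ranks with positive sign and with negative sign.
W+ = 2 + 5 + 6 + 3.5 = 16.5
W- = 1 + 3.5 = 4.5
(Check: W+ + W- = 21 should equal n(n+1)/2 = 21.)
Step 4: Test statistic W = min(W+, W-) = 4.5.
Step 5: Ties in |d|, so use the tie-corrected normal approximation.
        E[W] = n(n+1)/4 = 6*7/4 = 10.5.
        Tie groups: |d|=3 (t=2); sum(t^3 - t) = 6.
        Var[W] = n(n+1)(2n+1)/24 - sum(t^3-t)/48 = 546/24 - 6/48 = 22.625.
        z = (W - E[W]) / sqrt(Var[W]) = (4.5 - 10.5) / 4.7566 = -1.2614.
        Two-sided p = 2*Phi(z) = 0.207160.
Step 6: alpha = 0.05. fail to reject H0.

W+ = 16.5, W- = 4.5, W = min = 4.5, p = 0.207160, fail to reject H0.


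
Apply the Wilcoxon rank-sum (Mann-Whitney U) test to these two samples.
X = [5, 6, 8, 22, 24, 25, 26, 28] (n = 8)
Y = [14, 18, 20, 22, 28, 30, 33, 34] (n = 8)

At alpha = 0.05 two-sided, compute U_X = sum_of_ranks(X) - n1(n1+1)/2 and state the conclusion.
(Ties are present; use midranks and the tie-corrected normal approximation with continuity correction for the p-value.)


Step 1: Combine and sort all 16 observations; assign midranks.
sorted (value, group): (5,X), (6,X), (8,X), (14,Y), (18,Y), (20,Y), (22,X), (22,Y), (24,X), (25,X), (26,X), (28,X), (28,Y), (30,Y), (33,Y), (34,Y)
ranks: 5->1, 6->2, 8->3, 14->4, 18->5, 20->6, 22->7.5, 22->7.5, 24->9, 25->10, 26->11, 28->12.5, 28->12.5, 30->14, 33->15, 34->16
Step 2: Rank sum for X: R1 = 1 + 2 + 3 + 7.5 + 9 + 10 + 11 + 12.5 = 56.
Step 3: U_X = R1 - n1(n1+1)/2 = 56 - 8*9/2 = 56 - 36 = 20.
       U_Y = n1*n2 - U_X = 64 - 20 = 44.
Step 4: Ties are present, so use the tie-corrected normal approximation (with continuity correction) for the p-value.
Step 5: p-value = 0.226463; compare to alpha = 0.05. fail to reject H0.

U_X = 20, p = 0.226463, fail to reject H0 at alpha = 0.05.


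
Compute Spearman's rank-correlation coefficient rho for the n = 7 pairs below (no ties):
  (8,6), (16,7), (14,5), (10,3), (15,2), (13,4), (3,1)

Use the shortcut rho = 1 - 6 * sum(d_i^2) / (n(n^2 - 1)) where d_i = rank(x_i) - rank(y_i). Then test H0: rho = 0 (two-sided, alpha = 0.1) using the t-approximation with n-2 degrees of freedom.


Step 1: Rank x and y separately (midranks; no ties here).
rank(x): 8->2, 16->7, 14->5, 10->3, 15->6, 13->4, 3->1
rank(y): 6->6, 7->7, 5->5, 3->3, 2->2, 4->4, 1->1
Step 2: d_i = R_x(i) - R_y(i); compute d_i^2.
  (2-6)^2=16, (7-7)^2=0, (5-5)^2=0, (3-3)^2=0, (6-2)^2=16, (4-4)^2=0, (1-1)^2=0
sum(d^2) = 32.
Step 3: rho = 1 - 6*32 / (7*(7^2 - 1)) = 1 - 192/336 = 0.428571.
Step 4: Under H0, t = rho * sqrt((n-2)/(1-rho^2)) = 1.0607 ~ t(5).
Step 5: Two-sided p-value from the t-distribution with 5 df = 0.337368.
Step 6: alpha = 0.1. fail to reject H0.

rho = 0.4286, p = 0.337368, fail to reject H0 at alpha = 0.1.


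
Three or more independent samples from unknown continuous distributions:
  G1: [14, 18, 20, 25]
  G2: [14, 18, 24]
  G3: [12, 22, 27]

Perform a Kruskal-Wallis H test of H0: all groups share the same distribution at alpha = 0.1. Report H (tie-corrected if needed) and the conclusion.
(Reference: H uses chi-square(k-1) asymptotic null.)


Step 1: Combine all N = 10 observations and assign midranks.
sorted (value, group, rank): (12,G3,1), (14,G1,2.5), (14,G2,2.5), (18,G1,4.5), (18,G2,4.5), (20,G1,6), (22,G3,7), (24,G2,8), (25,G1,9), (27,G3,10)
Step 2: Sum ranks within each group.
R_1 = 22 (n_1 = 4)
R_2 = 15 (n_2 = 3)
R_3 = 18 (n_3 = 3)
Step 3: H = 12/(N(N+1)) * sum(R_i^2/n_i) - 3(N+1)
     = 12/(10*11) * (22^2/4 + 15^2/3 + 18^2/3) - 3*11
     = 0.109091 * 304 - 33
     = 0.163636.
Step 4: Ties present; correction factor C = 1 - 12/(10^3 - 10) = 0.987879. Corrected H = 0.163636 / 0.987879 = 0.165644.
Step 5: Under H0, H ~ chi^2(2); p-value = 0.920515.
Step 6: alpha = 0.1. fail to reject H0.

H = 0.1656, df = 2, p = 0.920515, fail to reject H0.


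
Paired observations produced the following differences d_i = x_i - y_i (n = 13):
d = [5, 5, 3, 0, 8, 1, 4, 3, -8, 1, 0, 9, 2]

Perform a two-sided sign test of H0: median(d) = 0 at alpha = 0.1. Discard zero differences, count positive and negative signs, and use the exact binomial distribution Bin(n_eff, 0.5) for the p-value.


Step 1: Discard zero differences. Original n = 13; n_eff = number of nonzero differences = 11.
Nonzero differences (with sign): +5, +5, +3, +8, +1, +4, +3, -8, +1, +9, +2
Step 2: Count signs: positive = 10, negative = 1.
Step 3: Under H0: P(positive) = 0.5, so the number of positives S ~ Bin(11, 0.5).
Step 4: Two-sided exact p-value = sum of Bin(11,0.5) probabilities at or below the observed probability = 0.011719.
Step 5: alpha = 0.1. reject H0.

n_eff = 11, pos = 10, neg = 1, p = 0.011719, reject H0.


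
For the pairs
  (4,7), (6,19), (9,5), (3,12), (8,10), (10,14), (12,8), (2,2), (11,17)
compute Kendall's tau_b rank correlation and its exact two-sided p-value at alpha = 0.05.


Step 1: Enumerate the 36 unordered pairs (i,j) with i<j and classify each by sign(x_j-x_i) * sign(y_j-y_i).
  (1,2):dx=+2,dy=+12->C; (1,3):dx=+5,dy=-2->D; (1,4):dx=-1,dy=+5->D; (1,5):dx=+4,dy=+3->C
  (1,6):dx=+6,dy=+7->C; (1,7):dx=+8,dy=+1->C; (1,8):dx=-2,dy=-5->C; (1,9):dx=+7,dy=+10->C
  (2,3):dx=+3,dy=-14->D; (2,4):dx=-3,dy=-7->C; (2,5):dx=+2,dy=-9->D; (2,6):dx=+4,dy=-5->D
  (2,7):dx=+6,dy=-11->D; (2,8):dx=-4,dy=-17->C; (2,9):dx=+5,dy=-2->D; (3,4):dx=-6,dy=+7->D
  (3,5):dx=-1,dy=+5->D; (3,6):dx=+1,dy=+9->C; (3,7):dx=+3,dy=+3->C; (3,8):dx=-7,dy=-3->C
  (3,9):dx=+2,dy=+12->C; (4,5):dx=+5,dy=-2->D; (4,6):dx=+7,dy=+2->C; (4,7):dx=+9,dy=-4->D
  (4,8):dx=-1,dy=-10->C; (4,9):dx=+8,dy=+5->C; (5,6):dx=+2,dy=+4->C; (5,7):dx=+4,dy=-2->D
  (5,8):dx=-6,dy=-8->C; (5,9):dx=+3,dy=+7->C; (6,7):dx=+2,dy=-6->D; (6,8):dx=-8,dy=-12->C
  (6,9):dx=+1,dy=+3->C; (7,8):dx=-10,dy=-6->C; (7,9):dx=-1,dy=+9->D; (8,9):dx=+9,dy=+15->C
Step 2: C = 22, D = 14, total pairs = 36.
Step 3: tau = (C - D)/(n(n-1)/2) = (22 - 14)/36 = 0.222222.
Step 4: Exact two-sided p-value (enumerate n! = 362880 permutations of y under H0): p = 0.476709.
Step 5: alpha = 0.05. fail to reject H0.

tau_b = 0.2222 (C=22, D=14), p = 0.476709, fail to reject H0.


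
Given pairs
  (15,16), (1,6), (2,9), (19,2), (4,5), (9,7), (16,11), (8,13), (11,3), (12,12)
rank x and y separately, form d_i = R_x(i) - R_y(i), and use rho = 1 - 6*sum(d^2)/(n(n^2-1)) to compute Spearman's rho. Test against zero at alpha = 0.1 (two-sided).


Step 1: Rank x and y separately (midranks; no ties here).
rank(x): 15->8, 1->1, 2->2, 19->10, 4->3, 9->5, 16->9, 8->4, 11->6, 12->7
rank(y): 16->10, 6->4, 9->6, 2->1, 5->3, 7->5, 11->7, 13->9, 3->2, 12->8
Step 2: d_i = R_x(i) - R_y(i); compute d_i^2.
  (8-10)^2=4, (1-4)^2=9, (2-6)^2=16, (10-1)^2=81, (3-3)^2=0, (5-5)^2=0, (9-7)^2=4, (4-9)^2=25, (6-2)^2=16, (7-8)^2=1
sum(d^2) = 156.
Step 3: rho = 1 - 6*156 / (10*(10^2 - 1)) = 1 - 936/990 = 0.054545.
Step 4: Under H0, t = rho * sqrt((n-2)/(1-rho^2)) = 0.1545 ~ t(8).
Step 5: Two-sided p-value from the t-distribution with 8 df = 0.881036.
Step 6: alpha = 0.1. fail to reject H0.

rho = 0.0545, p = 0.881036, fail to reject H0 at alpha = 0.1.


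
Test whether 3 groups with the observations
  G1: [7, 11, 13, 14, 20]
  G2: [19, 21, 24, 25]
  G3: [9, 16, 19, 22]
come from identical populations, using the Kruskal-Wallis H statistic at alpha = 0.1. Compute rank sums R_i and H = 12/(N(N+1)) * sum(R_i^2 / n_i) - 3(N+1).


Step 1: Combine all N = 13 observations and assign midranks.
sorted (value, group, rank): (7,G1,1), (9,G3,2), (11,G1,3), (13,G1,4), (14,G1,5), (16,G3,6), (19,G2,7.5), (19,G3,7.5), (20,G1,9), (21,G2,10), (22,G3,11), (24,G2,12), (25,G2,13)
Step 2: Sum ranks within each group.
R_1 = 22 (n_1 = 5)
R_2 = 42.5 (n_2 = 4)
R_3 = 26.5 (n_3 = 4)
Step 3: H = 12/(N(N+1)) * sum(R_i^2/n_i) - 3(N+1)
     = 12/(13*14) * (22^2/5 + 42.5^2/4 + 26.5^2/4) - 3*14
     = 0.065934 * 723.925 - 42
     = 5.731319.
Step 4: Ties present; correction factor C = 1 - 6/(13^3 - 13) = 0.997253. Corrected H = 5.731319 / 0.997253 = 5.747107.
Step 5: Under H0, H ~ chi^2(2); p-value = 0.056498.
Step 6: alpha = 0.1. reject H0.

H = 5.7471, df = 2, p = 0.056498, reject H0.


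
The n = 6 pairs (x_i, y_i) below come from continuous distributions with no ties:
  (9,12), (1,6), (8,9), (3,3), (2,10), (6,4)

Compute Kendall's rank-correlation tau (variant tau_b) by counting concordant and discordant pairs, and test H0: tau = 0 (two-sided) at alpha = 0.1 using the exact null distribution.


Step 1: Enumerate the 15 unordered pairs (i,j) with i<j and classify each by sign(x_j-x_i) * sign(y_j-y_i).
  (1,2):dx=-8,dy=-6->C; (1,3):dx=-1,dy=-3->C; (1,4):dx=-6,dy=-9->C; (1,5):dx=-7,dy=-2->C
  (1,6):dx=-3,dy=-8->C; (2,3):dx=+7,dy=+3->C; (2,4):dx=+2,dy=-3->D; (2,5):dx=+1,dy=+4->C
  (2,6):dx=+5,dy=-2->D; (3,4):dx=-5,dy=-6->C; (3,5):dx=-6,dy=+1->D; (3,6):dx=-2,dy=-5->C
  (4,5):dx=-1,dy=+7->D; (4,6):dx=+3,dy=+1->C; (5,6):dx=+4,dy=-6->D
Step 2: C = 10, D = 5, total pairs = 15.
Step 3: tau = (C - D)/(n(n-1)/2) = (10 - 5)/15 = 0.333333.
Step 4: Exact two-sided p-value (enumerate n! = 720 permutations of y under H0): p = 0.469444.
Step 5: alpha = 0.1. fail to reject H0.

tau_b = 0.3333 (C=10, D=5), p = 0.469444, fail to reject H0.


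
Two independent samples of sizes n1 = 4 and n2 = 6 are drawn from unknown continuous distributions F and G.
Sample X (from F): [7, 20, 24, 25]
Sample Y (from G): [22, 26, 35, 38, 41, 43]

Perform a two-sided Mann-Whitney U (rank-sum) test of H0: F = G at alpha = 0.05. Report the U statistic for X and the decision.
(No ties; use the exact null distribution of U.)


Step 1: Combine and sort all 10 observations; assign midranks.
sorted (value, group): (7,X), (20,X), (22,Y), (24,X), (25,X), (26,Y), (35,Y), (38,Y), (41,Y), (43,Y)
ranks: 7->1, 20->2, 22->3, 24->4, 25->5, 26->6, 35->7, 38->8, 41->9, 43->10
Step 2: Rank sum for X: R1 = 1 + 2 + 4 + 5 = 12.
Step 3: U_X = R1 - n1(n1+1)/2 = 12 - 4*5/2 = 12 - 10 = 2.
       U_Y = n1*n2 - U_X = 24 - 2 = 22.
Step 4: No ties, so the exact null distribution of U (based on enumerating the C(10,4) = 210 equally likely rank assignments) gives the two-sided p-value.
Step 5: p-value = 0.038095; compare to alpha = 0.05. reject H0.

U_X = 2, p = 0.038095, reject H0 at alpha = 0.05.


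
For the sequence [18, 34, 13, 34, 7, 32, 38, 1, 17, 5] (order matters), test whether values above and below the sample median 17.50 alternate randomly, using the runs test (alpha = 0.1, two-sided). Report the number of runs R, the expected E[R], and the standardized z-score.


Step 1: Compute median = 17.50; label A = above, B = below.
Labels in order: AABABAABBB  (n_A = 5, n_B = 5)
Step 2: Count runs R = 6.
Step 3: Under H0 (random ordering), E[R] = 2*n_A*n_B/(n_A+n_B) + 1 = 2*5*5/10 + 1 = 6.0000.
        Var[R] = 2*n_A*n_B*(2*n_A*n_B - n_A - n_B) / ((n_A+n_B)^2 * (n_A+n_B-1)) = 2000/900 = 2.2222.
        SD[R] = 1.4907.
Step 4: R = E[R], so z = 0 with no continuity correction.
Step 5: Two-sided p-value via normal approximation = 2*(1 - Phi(|z|)) = 1.000000.
Step 6: alpha = 0.1. fail to reject H0.

R = 6, z = 0.0000, p = 1.000000, fail to reject H0.


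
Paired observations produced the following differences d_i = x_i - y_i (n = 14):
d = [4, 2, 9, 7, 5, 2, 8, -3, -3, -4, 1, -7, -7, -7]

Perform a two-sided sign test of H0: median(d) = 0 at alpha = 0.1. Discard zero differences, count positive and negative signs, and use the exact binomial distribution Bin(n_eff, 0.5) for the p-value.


Step 1: Discard zero differences. Original n = 14; n_eff = number of nonzero differences = 14.
Nonzero differences (with sign): +4, +2, +9, +7, +5, +2, +8, -3, -3, -4, +1, -7, -7, -7
Step 2: Count signs: positive = 8, negative = 6.
Step 3: Under H0: P(positive) = 0.5, so the number of positives S ~ Bin(14, 0.5).
Step 4: Two-sided exact p-value = sum of Bin(14,0.5) probabilities at or below the observed probability = 0.790527.
Step 5: alpha = 0.1. fail to reject H0.

n_eff = 14, pos = 8, neg = 6, p = 0.790527, fail to reject H0.


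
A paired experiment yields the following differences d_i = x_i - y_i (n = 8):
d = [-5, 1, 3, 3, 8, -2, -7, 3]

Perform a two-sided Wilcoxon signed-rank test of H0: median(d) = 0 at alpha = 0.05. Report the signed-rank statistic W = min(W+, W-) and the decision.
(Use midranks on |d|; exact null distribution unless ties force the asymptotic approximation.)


Step 1: Drop any zero differences (none here) and take |d_i|.
|d| = [5, 1, 3, 3, 8, 2, 7, 3]
Step 2: Midrank |d_i| (ties get averaged ranks).
ranks: |5|->6, |1|->1, |3|->4, |3|->4, |8|->8, |2|->2, |7|->7, |3|->4
Step 3: Attach original signs; sum ranks with positive sign and with negative sign.
W+ = 1 + 4 + 4 + 8 + 4 = 21
W- = 6 + 2 + 7 = 15
(Check: W+ + W- = 36 should equal n(n+1)/2 = 36.)
Step 4: Test statistic W = min(W+, W-) = 15.
Step 5: Ties in |d|, so use the tie-corrected normal approximation.
        E[W] = n(n+1)/4 = 8*9/4 = 18.
        Tie groups: |d|=3 (t=3); sum(t^3 - t) = 24.
        Var[W] = n(n+1)(2n+1)/24 - sum(t^3-t)/48 = 1224/24 - 24/48 = 50.5.
        z = (W - E[W]) / sqrt(Var[W]) = (15 - 18) / 7.1063 = -0.4222.
        Two-sided p = 2*Phi(z) = 0.672909.
Step 6: alpha = 0.05. fail to reject H0.

W+ = 21, W- = 15, W = min = 15, p = 0.672909, fail to reject H0.


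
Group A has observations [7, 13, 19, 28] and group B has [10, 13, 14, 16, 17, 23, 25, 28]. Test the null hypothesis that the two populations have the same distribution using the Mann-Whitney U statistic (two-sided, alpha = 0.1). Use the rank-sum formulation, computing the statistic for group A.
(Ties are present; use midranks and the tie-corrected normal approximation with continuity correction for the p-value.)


Step 1: Combine and sort all 12 observations; assign midranks.
sorted (value, group): (7,X), (10,Y), (13,X), (13,Y), (14,Y), (16,Y), (17,Y), (19,X), (23,Y), (25,Y), (28,X), (28,Y)
ranks: 7->1, 10->2, 13->3.5, 13->3.5, 14->5, 16->6, 17->7, 19->8, 23->9, 25->10, 28->11.5, 28->11.5
Step 2: Rank sum for X: R1 = 1 + 3.5 + 8 + 11.5 = 24.
Step 3: U_X = R1 - n1(n1+1)/2 = 24 - 4*5/2 = 24 - 10 = 14.
       U_Y = n1*n2 - U_X = 32 - 14 = 18.
Step 4: Ties are present, so use the tie-corrected normal approximation (with continuity correction) for the p-value.
Step 5: p-value = 0.798215; compare to alpha = 0.1. fail to reject H0.

U_X = 14, p = 0.798215, fail to reject H0 at alpha = 0.1.


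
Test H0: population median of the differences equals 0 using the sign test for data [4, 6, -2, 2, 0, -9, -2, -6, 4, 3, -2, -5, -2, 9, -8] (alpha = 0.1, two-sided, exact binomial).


Step 1: Discard zero differences. Original n = 15; n_eff = number of nonzero differences = 14.
Nonzero differences (with sign): +4, +6, -2, +2, -9, -2, -6, +4, +3, -2, -5, -2, +9, -8
Step 2: Count signs: positive = 6, negative = 8.
Step 3: Under H0: P(positive) = 0.5, so the number of positives S ~ Bin(14, 0.5).
Step 4: Two-sided exact p-value = sum of Bin(14,0.5) probabilities at or below the observed probability = 0.790527.
Step 5: alpha = 0.1. fail to reject H0.

n_eff = 14, pos = 6, neg = 8, p = 0.790527, fail to reject H0.


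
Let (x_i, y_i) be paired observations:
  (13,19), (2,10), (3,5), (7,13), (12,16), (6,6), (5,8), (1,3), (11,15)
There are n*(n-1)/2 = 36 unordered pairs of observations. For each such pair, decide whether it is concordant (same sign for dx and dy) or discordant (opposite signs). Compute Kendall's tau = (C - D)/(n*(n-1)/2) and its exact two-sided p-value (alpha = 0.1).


Step 1: Enumerate the 36 unordered pairs (i,j) with i<j and classify each by sign(x_j-x_i) * sign(y_j-y_i).
  (1,2):dx=-11,dy=-9->C; (1,3):dx=-10,dy=-14->C; (1,4):dx=-6,dy=-6->C; (1,5):dx=-1,dy=-3->C
  (1,6):dx=-7,dy=-13->C; (1,7):dx=-8,dy=-11->C; (1,8):dx=-12,dy=-16->C; (1,9):dx=-2,dy=-4->C
  (2,3):dx=+1,dy=-5->D; (2,4):dx=+5,dy=+3->C; (2,5):dx=+10,dy=+6->C; (2,6):dx=+4,dy=-4->D
  (2,7):dx=+3,dy=-2->D; (2,8):dx=-1,dy=-7->C; (2,9):dx=+9,dy=+5->C; (3,4):dx=+4,dy=+8->C
  (3,5):dx=+9,dy=+11->C; (3,6):dx=+3,dy=+1->C; (3,7):dx=+2,dy=+3->C; (3,8):dx=-2,dy=-2->C
  (3,9):dx=+8,dy=+10->C; (4,5):dx=+5,dy=+3->C; (4,6):dx=-1,dy=-7->C; (4,7):dx=-2,dy=-5->C
  (4,8):dx=-6,dy=-10->C; (4,9):dx=+4,dy=+2->C; (5,6):dx=-6,dy=-10->C; (5,7):dx=-7,dy=-8->C
  (5,8):dx=-11,dy=-13->C; (5,9):dx=-1,dy=-1->C; (6,7):dx=-1,dy=+2->D; (6,8):dx=-5,dy=-3->C
  (6,9):dx=+5,dy=+9->C; (7,8):dx=-4,dy=-5->C; (7,9):dx=+6,dy=+7->C; (8,9):dx=+10,dy=+12->C
Step 2: C = 32, D = 4, total pairs = 36.
Step 3: tau = (C - D)/(n(n-1)/2) = (32 - 4)/36 = 0.777778.
Step 4: Exact two-sided p-value (enumerate n! = 362880 permutations of y under H0): p = 0.002425.
Step 5: alpha = 0.1. reject H0.

tau_b = 0.7778 (C=32, D=4), p = 0.002425, reject H0.


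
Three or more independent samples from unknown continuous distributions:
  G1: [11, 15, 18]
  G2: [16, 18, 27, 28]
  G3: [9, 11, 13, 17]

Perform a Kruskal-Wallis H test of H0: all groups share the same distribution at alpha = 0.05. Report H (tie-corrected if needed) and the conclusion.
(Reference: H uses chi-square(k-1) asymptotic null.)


Step 1: Combine all N = 11 observations and assign midranks.
sorted (value, group, rank): (9,G3,1), (11,G1,2.5), (11,G3,2.5), (13,G3,4), (15,G1,5), (16,G2,6), (17,G3,7), (18,G1,8.5), (18,G2,8.5), (27,G2,10), (28,G2,11)
Step 2: Sum ranks within each group.
R_1 = 16 (n_1 = 3)
R_2 = 35.5 (n_2 = 4)
R_3 = 14.5 (n_3 = 4)
Step 3: H = 12/(N(N+1)) * sum(R_i^2/n_i) - 3(N+1)
     = 12/(11*12) * (16^2/3 + 35.5^2/4 + 14.5^2/4) - 3*12
     = 0.090909 * 452.958 - 36
     = 5.178030.
Step 4: Ties present; correction factor C = 1 - 12/(11^3 - 11) = 0.990909. Corrected H = 5.178030 / 0.990909 = 5.225535.
Step 5: Under H0, H ~ chi^2(2); p-value = 0.073331.
Step 6: alpha = 0.05. fail to reject H0.

H = 5.2255, df = 2, p = 0.073331, fail to reject H0.


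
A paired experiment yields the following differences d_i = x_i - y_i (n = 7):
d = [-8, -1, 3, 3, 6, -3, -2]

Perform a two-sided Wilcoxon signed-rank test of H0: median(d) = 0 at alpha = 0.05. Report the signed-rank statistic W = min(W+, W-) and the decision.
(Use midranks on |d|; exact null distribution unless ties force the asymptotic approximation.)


Step 1: Drop any zero differences (none here) and take |d_i|.
|d| = [8, 1, 3, 3, 6, 3, 2]
Step 2: Midrank |d_i| (ties get averaged ranks).
ranks: |8|->7, |1|->1, |3|->4, |3|->4, |6|->6, |3|->4, |2|->2
Step 3: Attach original signs; sum ranks with positive sign and with negative sign.
W+ = 4 + 4 + 6 = 14
W- = 7 + 1 + 4 + 2 = 14
(Check: W+ + W- = 28 should equal n(n+1)/2 = 28.)
Step 4: Test statistic W = min(W+, W-) = 14.
Step 5: Ties in |d|, so use the tie-corrected normal approximation.
        E[W] = n(n+1)/4 = 7*8/4 = 14.
        Tie groups: |d|=3 (t=3); sum(t^3 - t) = 24.
        Var[W] = n(n+1)(2n+1)/24 - sum(t^3-t)/48 = 840/24 - 24/48 = 34.5.
        z = (W - E[W]) / sqrt(Var[W]) = (14 - 14) / 5.8737 = 0.0000.
        Two-sided p = 2*Phi(z) = 1.000000.
Step 6: alpha = 0.05. fail to reject H0.

W+ = 14, W- = 14, W = min = 14, p = 1.000000, fail to reject H0.


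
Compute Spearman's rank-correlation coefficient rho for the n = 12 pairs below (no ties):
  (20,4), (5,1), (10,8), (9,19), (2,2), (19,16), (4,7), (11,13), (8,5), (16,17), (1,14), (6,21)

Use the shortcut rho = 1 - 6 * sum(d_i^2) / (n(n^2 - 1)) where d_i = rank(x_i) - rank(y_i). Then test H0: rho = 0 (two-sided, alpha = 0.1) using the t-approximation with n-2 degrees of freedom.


Step 1: Rank x and y separately (midranks; no ties here).
rank(x): 20->12, 5->4, 10->8, 9->7, 2->2, 19->11, 4->3, 11->9, 8->6, 16->10, 1->1, 6->5
rank(y): 4->3, 1->1, 8->6, 19->11, 2->2, 16->9, 7->5, 13->7, 5->4, 17->10, 14->8, 21->12
Step 2: d_i = R_x(i) - R_y(i); compute d_i^2.
  (12-3)^2=81, (4-1)^2=9, (8-6)^2=4, (7-11)^2=16, (2-2)^2=0, (11-9)^2=4, (3-5)^2=4, (9-7)^2=4, (6-4)^2=4, (10-10)^2=0, (1-8)^2=49, (5-12)^2=49
sum(d^2) = 224.
Step 3: rho = 1 - 6*224 / (12*(12^2 - 1)) = 1 - 1344/1716 = 0.216783.
Step 4: Under H0, t = rho * sqrt((n-2)/(1-rho^2)) = 0.7022 ~ t(10).
Step 5: Two-sided p-value from the t-distribution with 10 df = 0.498556.
Step 6: alpha = 0.1. fail to reject H0.

rho = 0.2168, p = 0.498556, fail to reject H0 at alpha = 0.1.


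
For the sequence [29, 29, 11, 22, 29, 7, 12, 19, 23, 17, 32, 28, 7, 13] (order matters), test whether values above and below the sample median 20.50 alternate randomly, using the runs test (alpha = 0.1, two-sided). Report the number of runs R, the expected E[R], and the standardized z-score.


Step 1: Compute median = 20.50; label A = above, B = below.
Labels in order: AABAABBBABAABB  (n_A = 7, n_B = 7)
Step 2: Count runs R = 8.
Step 3: Under H0 (random ordering), E[R] = 2*n_A*n_B/(n_A+n_B) + 1 = 2*7*7/14 + 1 = 8.0000.
        Var[R] = 2*n_A*n_B*(2*n_A*n_B - n_A - n_B) / ((n_A+n_B)^2 * (n_A+n_B-1)) = 8232/2548 = 3.2308.
        SD[R] = 1.7974.
Step 4: R = E[R], so z = 0 with no continuity correction.
Step 5: Two-sided p-value via normal approximation = 2*(1 - Phi(|z|)) = 1.000000.
Step 6: alpha = 0.1. fail to reject H0.

R = 8, z = 0.0000, p = 1.000000, fail to reject H0.


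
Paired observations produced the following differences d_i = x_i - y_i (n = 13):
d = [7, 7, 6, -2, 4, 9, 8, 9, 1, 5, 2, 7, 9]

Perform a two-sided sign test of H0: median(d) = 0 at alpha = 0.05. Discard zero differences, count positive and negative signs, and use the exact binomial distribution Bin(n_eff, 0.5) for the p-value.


Step 1: Discard zero differences. Original n = 13; n_eff = number of nonzero differences = 13.
Nonzero differences (with sign): +7, +7, +6, -2, +4, +9, +8, +9, +1, +5, +2, +7, +9
Step 2: Count signs: positive = 12, negative = 1.
Step 3: Under H0: P(positive) = 0.5, so the number of positives S ~ Bin(13, 0.5).
Step 4: Two-sided exact p-value = sum of Bin(13,0.5) probabilities at or below the observed probability = 0.003418.
Step 5: alpha = 0.05. reject H0.

n_eff = 13, pos = 12, neg = 1, p = 0.003418, reject H0.


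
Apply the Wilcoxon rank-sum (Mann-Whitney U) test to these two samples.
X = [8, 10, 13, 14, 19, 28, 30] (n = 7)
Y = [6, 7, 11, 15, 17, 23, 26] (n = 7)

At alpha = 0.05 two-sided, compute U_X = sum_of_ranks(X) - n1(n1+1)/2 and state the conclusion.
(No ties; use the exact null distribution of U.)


Step 1: Combine and sort all 14 observations; assign midranks.
sorted (value, group): (6,Y), (7,Y), (8,X), (10,X), (11,Y), (13,X), (14,X), (15,Y), (17,Y), (19,X), (23,Y), (26,Y), (28,X), (30,X)
ranks: 6->1, 7->2, 8->3, 10->4, 11->5, 13->6, 14->7, 15->8, 17->9, 19->10, 23->11, 26->12, 28->13, 30->14
Step 2: Rank sum for X: R1 = 3 + 4 + 6 + 7 + 10 + 13 + 14 = 57.
Step 3: U_X = R1 - n1(n1+1)/2 = 57 - 7*8/2 = 57 - 28 = 29.
       U_Y = n1*n2 - U_X = 49 - 29 = 20.
Step 4: No ties, so the exact null distribution of U (based on enumerating the C(14,7) = 3432 equally likely rank assignments) gives the two-sided p-value.
Step 5: p-value = 0.620047; compare to alpha = 0.05. fail to reject H0.

U_X = 29, p = 0.620047, fail to reject H0 at alpha = 0.05.


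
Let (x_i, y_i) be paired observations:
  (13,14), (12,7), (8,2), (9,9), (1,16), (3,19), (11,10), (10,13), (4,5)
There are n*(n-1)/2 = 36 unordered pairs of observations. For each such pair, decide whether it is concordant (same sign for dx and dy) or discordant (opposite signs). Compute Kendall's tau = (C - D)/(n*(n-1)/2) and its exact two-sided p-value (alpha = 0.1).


Step 1: Enumerate the 36 unordered pairs (i,j) with i<j and classify each by sign(x_j-x_i) * sign(y_j-y_i).
  (1,2):dx=-1,dy=-7->C; (1,3):dx=-5,dy=-12->C; (1,4):dx=-4,dy=-5->C; (1,5):dx=-12,dy=+2->D
  (1,6):dx=-10,dy=+5->D; (1,7):dx=-2,dy=-4->C; (1,8):dx=-3,dy=-1->C; (1,9):dx=-9,dy=-9->C
  (2,3):dx=-4,dy=-5->C; (2,4):dx=-3,dy=+2->D; (2,5):dx=-11,dy=+9->D; (2,6):dx=-9,dy=+12->D
  (2,7):dx=-1,dy=+3->D; (2,8):dx=-2,dy=+6->D; (2,9):dx=-8,dy=-2->C; (3,4):dx=+1,dy=+7->C
  (3,5):dx=-7,dy=+14->D; (3,6):dx=-5,dy=+17->D; (3,7):dx=+3,dy=+8->C; (3,8):dx=+2,dy=+11->C
  (3,9):dx=-4,dy=+3->D; (4,5):dx=-8,dy=+7->D; (4,6):dx=-6,dy=+10->D; (4,7):dx=+2,dy=+1->C
  (4,8):dx=+1,dy=+4->C; (4,9):dx=-5,dy=-4->C; (5,6):dx=+2,dy=+3->C; (5,7):dx=+10,dy=-6->D
  (5,8):dx=+9,dy=-3->D; (5,9):dx=+3,dy=-11->D; (6,7):dx=+8,dy=-9->D; (6,8):dx=+7,dy=-6->D
  (6,9):dx=+1,dy=-14->D; (7,8):dx=-1,dy=+3->D; (7,9):dx=-7,dy=-5->C; (8,9):dx=-6,dy=-8->C
Step 2: C = 17, D = 19, total pairs = 36.
Step 3: tau = (C - D)/(n(n-1)/2) = (17 - 19)/36 = -0.055556.
Step 4: Exact two-sided p-value (enumerate n! = 362880 permutations of y under H0): p = 0.919455.
Step 5: alpha = 0.1. fail to reject H0.

tau_b = -0.0556 (C=17, D=19), p = 0.919455, fail to reject H0.


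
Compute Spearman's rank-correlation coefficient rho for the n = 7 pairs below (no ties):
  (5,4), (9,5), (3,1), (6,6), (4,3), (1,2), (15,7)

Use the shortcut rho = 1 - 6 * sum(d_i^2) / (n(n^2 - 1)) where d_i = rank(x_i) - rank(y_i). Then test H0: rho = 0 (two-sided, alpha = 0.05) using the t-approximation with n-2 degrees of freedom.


Step 1: Rank x and y separately (midranks; no ties here).
rank(x): 5->4, 9->6, 3->2, 6->5, 4->3, 1->1, 15->7
rank(y): 4->4, 5->5, 1->1, 6->6, 3->3, 2->2, 7->7
Step 2: d_i = R_x(i) - R_y(i); compute d_i^2.
  (4-4)^2=0, (6-5)^2=1, (2-1)^2=1, (5-6)^2=1, (3-3)^2=0, (1-2)^2=1, (7-7)^2=0
sum(d^2) = 4.
Step 3: rho = 1 - 6*4 / (7*(7^2 - 1)) = 1 - 24/336 = 0.928571.
Step 4: Under H0, t = rho * sqrt((n-2)/(1-rho^2)) = 5.5943 ~ t(5).
Step 5: Two-sided p-value from the t-distribution with 5 df = 0.002519.
Step 6: alpha = 0.05. reject H0.

rho = 0.9286, p = 0.002519, reject H0 at alpha = 0.05.


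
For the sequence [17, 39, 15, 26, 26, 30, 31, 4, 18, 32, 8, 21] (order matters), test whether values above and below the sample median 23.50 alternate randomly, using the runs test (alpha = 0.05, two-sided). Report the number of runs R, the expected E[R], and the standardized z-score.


Step 1: Compute median = 23.50; label A = above, B = below.
Labels in order: BABAAAABBABB  (n_A = 6, n_B = 6)
Step 2: Count runs R = 7.
Step 3: Under H0 (random ordering), E[R] = 2*n_A*n_B/(n_A+n_B) + 1 = 2*6*6/12 + 1 = 7.0000.
        Var[R] = 2*n_A*n_B*(2*n_A*n_B - n_A - n_B) / ((n_A+n_B)^2 * (n_A+n_B-1)) = 4320/1584 = 2.7273.
        SD[R] = 1.6514.
Step 4: R = E[R], so z = 0 with no continuity correction.
Step 5: Two-sided p-value via normal approximation = 2*(1 - Phi(|z|)) = 1.000000.
Step 6: alpha = 0.05. fail to reject H0.

R = 7, z = 0.0000, p = 1.000000, fail to reject H0.


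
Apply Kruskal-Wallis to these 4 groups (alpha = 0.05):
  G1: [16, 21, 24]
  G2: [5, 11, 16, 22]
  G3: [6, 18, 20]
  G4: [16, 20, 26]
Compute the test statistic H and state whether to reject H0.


Step 1: Combine all N = 13 observations and assign midranks.
sorted (value, group, rank): (5,G2,1), (6,G3,2), (11,G2,3), (16,G1,5), (16,G2,5), (16,G4,5), (18,G3,7), (20,G3,8.5), (20,G4,8.5), (21,G1,10), (22,G2,11), (24,G1,12), (26,G4,13)
Step 2: Sum ranks within each group.
R_1 = 27 (n_1 = 3)
R_2 = 20 (n_2 = 4)
R_3 = 17.5 (n_3 = 3)
R_4 = 26.5 (n_4 = 3)
Step 3: H = 12/(N(N+1)) * sum(R_i^2/n_i) - 3(N+1)
     = 12/(13*14) * (27^2/3 + 20^2/4 + 17.5^2/3 + 26.5^2/3) - 3*14
     = 0.065934 * 679.167 - 42
     = 2.780220.
Step 4: Ties present; correction factor C = 1 - 30/(13^3 - 13) = 0.986264. Corrected H = 2.780220 / 0.986264 = 2.818942.
Step 5: Under H0, H ~ chi^2(3); p-value = 0.420391.
Step 6: alpha = 0.05. fail to reject H0.

H = 2.8189, df = 3, p = 0.420391, fail to reject H0.


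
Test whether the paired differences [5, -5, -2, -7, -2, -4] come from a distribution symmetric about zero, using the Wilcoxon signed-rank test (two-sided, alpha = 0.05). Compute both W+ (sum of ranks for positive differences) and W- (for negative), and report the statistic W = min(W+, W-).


Step 1: Drop any zero differences (none here) and take |d_i|.
|d| = [5, 5, 2, 7, 2, 4]
Step 2: Midrank |d_i| (ties get averaged ranks).
ranks: |5|->4.5, |5|->4.5, |2|->1.5, |7|->6, |2|->1.5, |4|->3
Step 3: Attach original signs; sum ranks with positive sign and with negative sign.
W+ = 4.5 = 4.5
W- = 4.5 + 1.5 + 6 + 1.5 + 3 = 16.5
(Check: W+ + W- = 21 should equal n(n+1)/2 = 21.)
Step 4: Test statistic W = min(W+, W-) = 4.5.
Step 5: Ties in |d|, so use the tie-corrected normal approximation.
        E[W] = n(n+1)/4 = 6*7/4 = 10.5.
        Tie groups: |d|=2 (t=2), |d|=5 (t=2); sum(t^3 - t) = 12.
        Var[W] = n(n+1)(2n+1)/24 - sum(t^3-t)/48 = 546/24 - 12/48 = 22.5.
        z = (W - E[W]) / sqrt(Var[W]) = (4.5 - 10.5) / 4.7434 = -1.2649.
        Two-sided p = 2*Phi(z) = 0.205903.
Step 6: alpha = 0.05. fail to reject H0.

W+ = 4.5, W- = 16.5, W = min = 4.5, p = 0.205903, fail to reject H0.


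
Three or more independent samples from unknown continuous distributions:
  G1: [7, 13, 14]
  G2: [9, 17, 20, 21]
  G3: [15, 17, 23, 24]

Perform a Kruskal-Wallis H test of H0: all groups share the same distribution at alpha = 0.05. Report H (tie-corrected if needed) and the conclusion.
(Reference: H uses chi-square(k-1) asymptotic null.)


Step 1: Combine all N = 11 observations and assign midranks.
sorted (value, group, rank): (7,G1,1), (9,G2,2), (13,G1,3), (14,G1,4), (15,G3,5), (17,G2,6.5), (17,G3,6.5), (20,G2,8), (21,G2,9), (23,G3,10), (24,G3,11)
Step 2: Sum ranks within each group.
R_1 = 8 (n_1 = 3)
R_2 = 25.5 (n_2 = 4)
R_3 = 32.5 (n_3 = 4)
Step 3: H = 12/(N(N+1)) * sum(R_i^2/n_i) - 3(N+1)
     = 12/(11*12) * (8^2/3 + 25.5^2/4 + 32.5^2/4) - 3*12
     = 0.090909 * 447.958 - 36
     = 4.723485.
Step 4: Ties present; correction factor C = 1 - 6/(11^3 - 11) = 0.995455. Corrected H = 4.723485 / 0.995455 = 4.745053.
Step 5: Under H0, H ~ chi^2(2); p-value = 0.093245.
Step 6: alpha = 0.05. fail to reject H0.

H = 4.7451, df = 2, p = 0.093245, fail to reject H0.


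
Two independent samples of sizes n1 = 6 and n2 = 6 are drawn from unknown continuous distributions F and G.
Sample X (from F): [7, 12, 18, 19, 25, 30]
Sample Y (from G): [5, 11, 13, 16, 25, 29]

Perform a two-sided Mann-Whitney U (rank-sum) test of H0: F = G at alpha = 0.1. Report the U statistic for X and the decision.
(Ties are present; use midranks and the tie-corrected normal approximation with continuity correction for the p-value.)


Step 1: Combine and sort all 12 observations; assign midranks.
sorted (value, group): (5,Y), (7,X), (11,Y), (12,X), (13,Y), (16,Y), (18,X), (19,X), (25,X), (25,Y), (29,Y), (30,X)
ranks: 5->1, 7->2, 11->3, 12->4, 13->5, 16->6, 18->7, 19->8, 25->9.5, 25->9.5, 29->11, 30->12
Step 2: Rank sum for X: R1 = 2 + 4 + 7 + 8 + 9.5 + 12 = 42.5.
Step 3: U_X = R1 - n1(n1+1)/2 = 42.5 - 6*7/2 = 42.5 - 21 = 21.5.
       U_Y = n1*n2 - U_X = 36 - 21.5 = 14.5.
Step 4: Ties are present, so use the tie-corrected normal approximation (with continuity correction) for the p-value.
Step 5: p-value = 0.630356; compare to alpha = 0.1. fail to reject H0.

U_X = 21.5, p = 0.630356, fail to reject H0 at alpha = 0.1.


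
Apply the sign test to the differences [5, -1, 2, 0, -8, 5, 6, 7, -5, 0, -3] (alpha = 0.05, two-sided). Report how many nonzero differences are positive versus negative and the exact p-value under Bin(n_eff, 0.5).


Step 1: Discard zero differences. Original n = 11; n_eff = number of nonzero differences = 9.
Nonzero differences (with sign): +5, -1, +2, -8, +5, +6, +7, -5, -3
Step 2: Count signs: positive = 5, negative = 4.
Step 3: Under H0: P(positive) = 0.5, so the number of positives S ~ Bin(9, 0.5).
Step 4: Two-sided exact p-value = sum of Bin(9,0.5) probabilities at or below the observed probability = 1.000000.
Step 5: alpha = 0.05. fail to reject H0.

n_eff = 9, pos = 5, neg = 4, p = 1.000000, fail to reject H0.


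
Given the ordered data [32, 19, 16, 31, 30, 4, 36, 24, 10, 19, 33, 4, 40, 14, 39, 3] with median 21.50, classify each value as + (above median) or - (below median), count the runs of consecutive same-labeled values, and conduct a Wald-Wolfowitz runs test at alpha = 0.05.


Step 1: Compute median = 21.50; label A = above, B = below.
Labels in order: ABBAABAABBABABAB  (n_A = 8, n_B = 8)
Step 2: Count runs R = 12.
Step 3: Under H0 (random ordering), E[R] = 2*n_A*n_B/(n_A+n_B) + 1 = 2*8*8/16 + 1 = 9.0000.
        Var[R] = 2*n_A*n_B*(2*n_A*n_B - n_A - n_B) / ((n_A+n_B)^2 * (n_A+n_B-1)) = 14336/3840 = 3.7333.
        SD[R] = 1.9322.
Step 4: Continuity-corrected z = (R - 0.5 - E[R]) / SD[R] = (12 - 0.5 - 9.0000) / 1.9322 = 1.2939.
Step 5: Two-sided p-value via normal approximation = 2*(1 - Phi(|z|)) = 0.195709.
Step 6: alpha = 0.05. fail to reject H0.

R = 12, z = 1.2939, p = 0.195709, fail to reject H0.
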